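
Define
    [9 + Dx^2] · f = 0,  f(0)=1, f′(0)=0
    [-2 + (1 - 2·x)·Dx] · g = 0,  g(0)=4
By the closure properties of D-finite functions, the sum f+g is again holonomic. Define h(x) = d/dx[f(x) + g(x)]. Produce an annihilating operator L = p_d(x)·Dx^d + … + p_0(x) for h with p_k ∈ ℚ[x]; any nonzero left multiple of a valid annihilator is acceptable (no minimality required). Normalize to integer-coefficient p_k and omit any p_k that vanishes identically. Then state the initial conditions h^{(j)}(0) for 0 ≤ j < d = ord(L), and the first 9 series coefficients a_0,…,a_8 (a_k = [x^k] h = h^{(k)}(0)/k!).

f: a_k = 1, 0, -9/2, 0, 27/8, 0, -81/80, 0, 729/4480, …
g: a_k = 4, 8, 16, 32, 64, 128, 256, 512, 1024, …
h₀=f+g: left-lcm gives L₀, ord ≤ 3.
Derive L from L₀ (diff closure).
L = (684 - 432·x + 432·x^2) + (-99 + 306·x - 324·x^2 + 216·x^3)·Dx + (76 - 48·x + 48·x^2)·Dx^2 + (-11 + 34·x - 36·x^2 + 24·x^3)·Dx^3  (order 3).
h: a_k = 8, 23, 96, 539/2, 640, 61197/40, 3584, 4588249/560, 18432, …
ICs: h(0) = 8, h′(0) = 23, h′′(0) = 192.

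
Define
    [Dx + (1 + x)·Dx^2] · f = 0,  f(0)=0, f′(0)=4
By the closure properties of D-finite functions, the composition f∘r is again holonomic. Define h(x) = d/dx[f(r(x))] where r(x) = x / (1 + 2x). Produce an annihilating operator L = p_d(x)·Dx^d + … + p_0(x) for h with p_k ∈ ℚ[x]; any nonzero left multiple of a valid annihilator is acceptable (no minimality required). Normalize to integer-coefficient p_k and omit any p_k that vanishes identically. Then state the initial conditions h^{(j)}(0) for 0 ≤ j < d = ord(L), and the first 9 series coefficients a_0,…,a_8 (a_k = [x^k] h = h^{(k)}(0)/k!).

L = (5 + 12·x) + (1 + 5·x + 6·x^2)·Dx  (order 1).
h: a_k = 4, -20, 76, -260, 844, -2660, 8236, -25220, 76684, …
ICs: h(0) = 4.

f: a_k = 0, 4, -2, 4/3, -1, 4/5, -2/3, 4/7, -1/2, …
f∘r: x↦r, Dx↦Dx/r' in L_f ⇒ L₀.
Differentiate: ansatz ord ≤ ord L₀ ⇒ L.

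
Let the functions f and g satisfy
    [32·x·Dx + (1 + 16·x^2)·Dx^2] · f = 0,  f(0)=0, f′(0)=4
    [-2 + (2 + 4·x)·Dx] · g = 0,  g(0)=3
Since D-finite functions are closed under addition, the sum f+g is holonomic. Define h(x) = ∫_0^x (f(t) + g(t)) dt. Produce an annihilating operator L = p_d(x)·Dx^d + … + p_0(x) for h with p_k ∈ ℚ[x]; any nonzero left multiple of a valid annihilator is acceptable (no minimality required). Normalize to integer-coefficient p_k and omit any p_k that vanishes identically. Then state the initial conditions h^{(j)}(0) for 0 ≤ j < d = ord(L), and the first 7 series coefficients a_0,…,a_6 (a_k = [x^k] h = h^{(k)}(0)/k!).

L = (-32 - 160·x + 1536·x^2 + 1536·x^3)·Dx^2 + (-35 - 128·x + 1312·x^2 + 6144·x^3 + 5376·x^4)·Dx^3 + (-1 + 30·x + 96·x^2 + 576·x^3 + 1792·x^4 + 1536·x^5)·Dx^4  (order 4).
h: a_k = 0, 3, 7/2, -1/2, -119/24, -3/8, 8297/240, …
ICs: h(0) = 0, h′(0) = 3, h′′(0) = 7, h′′′(0) = -3.

f: a_k = 0, 4, 0, -64/3, 0, 1024/5, 0, …
g: a_k = 3, 3, -3/2, 3/2, -15/8, 21/8, -63/16, …
f+g: L₀ = lclm(L_f,L_g), ord ≤ 2+1.
h=∫₀ˣh₀: take L = L₀·Dx.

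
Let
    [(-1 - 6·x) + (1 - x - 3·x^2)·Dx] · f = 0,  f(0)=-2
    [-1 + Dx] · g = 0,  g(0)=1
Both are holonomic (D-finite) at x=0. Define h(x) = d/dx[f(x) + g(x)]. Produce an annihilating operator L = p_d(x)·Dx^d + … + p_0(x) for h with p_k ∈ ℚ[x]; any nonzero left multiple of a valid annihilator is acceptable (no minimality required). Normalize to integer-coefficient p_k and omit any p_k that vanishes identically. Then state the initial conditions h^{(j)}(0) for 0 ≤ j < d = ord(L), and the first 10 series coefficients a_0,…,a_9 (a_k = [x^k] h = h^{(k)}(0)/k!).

L = (34 + 278·x + 312·x^2 + 756·x^3 + 162·x^4) + (-41 - 284·x - 341·x^2 - 672·x^3 + 45·x^4 + 54·x^5)·Dx + (7 + 6·x + 29·x^2 - 84·x^3 - 207·x^4 - 54·x^5)·Dx^2  (order 2).
h: a_k = -1, -15, -83/2, -911/6, -9599/24, -139679/120, -2187359/720, -40965119/5040, -841155839/40320, -19472140799/362880, …
ICs: h(0) = -1, h′(0) = -15.

f: a_k = -2, -2, -8, -14, -38, -80, -194, -434, -1016, -2318, …
g: a_k = 1, 1, 1/2, 1/6, 1/24, 1/120, 1/720, 1/5040, 1/40320, 1/362880, …
Weyl lclm of L_f,L_g ⇒ L₀ (ord ≤ 2).
Derive L from L₀ (diff closure).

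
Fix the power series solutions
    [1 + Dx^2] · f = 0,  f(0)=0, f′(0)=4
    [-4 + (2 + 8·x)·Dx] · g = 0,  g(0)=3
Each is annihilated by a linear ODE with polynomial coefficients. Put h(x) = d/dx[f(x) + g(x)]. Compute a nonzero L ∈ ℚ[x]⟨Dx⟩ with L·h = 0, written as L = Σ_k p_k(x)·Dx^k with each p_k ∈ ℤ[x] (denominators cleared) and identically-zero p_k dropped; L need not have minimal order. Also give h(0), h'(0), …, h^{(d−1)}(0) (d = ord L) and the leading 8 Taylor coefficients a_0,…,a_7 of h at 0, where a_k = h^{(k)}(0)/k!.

L = (-122 - 16·x - 32·x^2) + (-13 - 60·x - 48·x^2 - 64·x^3)·Dx + (-122 - 16·x - 32·x^2)·Dx^2 + (-13 - 60·x - 48·x^2 - 64·x^3)·Dx^3  (order 3).
h: a_k = 10, -12, 34, -120, 2521/6, -1512, 997919/180, -20592, …
ICs: h(0) = 10, h′(0) = -12, h′′(0) = 68.

f: a_k = 0, 4, 0, -2/3, 0, 1/30, 0, -1/1260, …
g: a_k = 3, 6, -6, 12, -30, 84, -252, 792, …
Sum ⇒ L₀ = lclm(L_f,L_g) in ℚ(x)⟨Dx⟩.
h₀' ⇒ L via d/dx closure of L₀.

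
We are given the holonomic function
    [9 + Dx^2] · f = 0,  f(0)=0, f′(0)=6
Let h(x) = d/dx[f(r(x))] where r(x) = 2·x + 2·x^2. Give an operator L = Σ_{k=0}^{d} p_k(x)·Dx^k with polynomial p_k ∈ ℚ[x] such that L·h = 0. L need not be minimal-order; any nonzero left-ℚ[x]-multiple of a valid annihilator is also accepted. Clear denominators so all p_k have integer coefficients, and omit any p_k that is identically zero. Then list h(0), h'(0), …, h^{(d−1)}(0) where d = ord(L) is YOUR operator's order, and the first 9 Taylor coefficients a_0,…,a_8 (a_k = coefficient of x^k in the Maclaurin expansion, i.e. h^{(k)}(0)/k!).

L = (48 + 288·x + 864·x^2 + 1152·x^3 + 576·x^4) + (-6 - 12·x)·Dx + (1 + 4·x + 4·x^2)·Dx^2  (order 2).
h: a_k = 12, 24, -216, -864, -432, 3456, 41472/5, 20736/5, -513216/35, …
ICs: h(0) = 12, h′(0) = 24.

f: a_k = 0, 6, 0, -9, 0, 81/20, 0, -243/280, 0, …
h₀=f(r): pull back L_f along r ⇒ L₀.
Derive L from L₀ (diff closure).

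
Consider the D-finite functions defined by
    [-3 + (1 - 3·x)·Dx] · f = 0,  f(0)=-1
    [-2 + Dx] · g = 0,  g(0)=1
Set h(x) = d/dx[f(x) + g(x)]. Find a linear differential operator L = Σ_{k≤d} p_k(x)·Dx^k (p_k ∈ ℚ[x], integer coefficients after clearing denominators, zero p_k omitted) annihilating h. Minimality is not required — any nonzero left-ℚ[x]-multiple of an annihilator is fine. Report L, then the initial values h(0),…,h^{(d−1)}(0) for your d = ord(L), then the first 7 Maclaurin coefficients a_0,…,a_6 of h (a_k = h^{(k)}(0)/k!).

f: a_k = -1, -3, -9, -27, -81, -243, -729, …
g: a_k = 1, 2, 2, 4/3, 2/3, 4/15, 4/45, …
Weyl lclm of L_f,L_g ⇒ L₀ (ord ≤ 2).
Derive L from L₀ (diff closure).
L = (42 + 36·x) + (-25 - 12·x + 18·x^2)·Dx + (2 - 3·x - 9·x^2)·Dx^2  (order 2).
h: a_k = -1, -14, -77, -964/3, -3641/3, -65602/15, -688897/45, …
ICs: h(0) = -1, h′(0) = -14.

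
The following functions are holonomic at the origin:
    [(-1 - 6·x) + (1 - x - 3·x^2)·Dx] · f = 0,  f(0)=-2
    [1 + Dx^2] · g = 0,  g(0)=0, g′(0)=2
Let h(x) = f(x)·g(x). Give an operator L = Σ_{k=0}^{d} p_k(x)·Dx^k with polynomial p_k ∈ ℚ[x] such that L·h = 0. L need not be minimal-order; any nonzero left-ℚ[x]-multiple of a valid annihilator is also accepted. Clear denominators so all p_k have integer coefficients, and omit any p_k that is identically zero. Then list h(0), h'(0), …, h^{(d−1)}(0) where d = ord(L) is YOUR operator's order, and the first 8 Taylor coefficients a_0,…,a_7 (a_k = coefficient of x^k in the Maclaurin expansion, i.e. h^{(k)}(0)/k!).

f: a_k = -2, -2, -8, -14, -38, -80, -194, -434, …
g: a_k = 0, 2, 0, -1/3, 0, 1/60, 0, -1/2520, …
L₀ := L_f ⊗_s L_g (sym. prod.), ord ≤ 2.
L = (5 + x + 3·x^2) + (2 + 12·x)·Dx + (-1 + x + 3·x^2)·Dx^2  (order 2).
h: a_k = 0, -4, -4, -46/3, -82/3, -2201/30, -4661/30, -473087/1260, …
ICs: h(0) = 0, h′(0) = -4.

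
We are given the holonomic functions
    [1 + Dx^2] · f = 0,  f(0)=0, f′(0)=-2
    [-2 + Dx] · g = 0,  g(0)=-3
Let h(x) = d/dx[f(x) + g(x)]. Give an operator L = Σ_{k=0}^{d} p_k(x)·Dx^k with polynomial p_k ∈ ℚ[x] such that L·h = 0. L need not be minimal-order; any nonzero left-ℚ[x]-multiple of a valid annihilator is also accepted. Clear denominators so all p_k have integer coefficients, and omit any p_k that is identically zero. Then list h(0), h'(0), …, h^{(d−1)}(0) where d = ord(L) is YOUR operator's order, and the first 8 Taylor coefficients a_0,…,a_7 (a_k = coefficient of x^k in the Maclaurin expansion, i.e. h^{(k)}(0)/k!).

f: a_k = 0, -2, 0, 1/3, 0, -1/60, 0, 1/2520, …
g: a_k = -3, -6, -6, -4, -2, -4/5, -4/15, -8/105, …
f+g: L₀ = lclm(L_f,L_g), ord ≤ 2+1.
h=h₀': d/dx-closure on L₀ ⇒ L.
L = 2 - Dx + 2·Dx^2 - Dx^3  (order 3).
h: a_k = -8, -12, -11, -8, -49/12, -8/5, -191/360, -16/105, …
ICs: h(0) = -8, h′(0) = -12, h′′(0) = -22.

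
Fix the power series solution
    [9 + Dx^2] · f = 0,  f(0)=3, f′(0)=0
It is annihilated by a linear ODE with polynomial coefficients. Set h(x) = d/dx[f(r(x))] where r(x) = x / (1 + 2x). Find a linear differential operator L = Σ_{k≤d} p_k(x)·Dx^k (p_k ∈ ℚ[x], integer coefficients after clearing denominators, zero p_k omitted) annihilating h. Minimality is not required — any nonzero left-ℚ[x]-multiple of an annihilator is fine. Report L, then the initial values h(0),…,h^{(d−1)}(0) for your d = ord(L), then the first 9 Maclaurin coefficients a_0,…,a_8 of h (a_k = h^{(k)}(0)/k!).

L = (33 + 96·x + 96·x^2) + (12 + 72·x + 144·x^2 + 96·x^3)·Dx + (1 + 8·x + 24·x^2 + 32·x^3 + 16·x^4)·Dx^2  (order 2).
h: a_k = 0, -27, 162, -1215/2, 1755, -162729/40, 141183/20, -566865/112, -7476867/280, …
ICs: h(0) = 0, h′(0) = -27.

f: a_k = 3, 0, -27/2, 0, 81/8, 0, -243/80, 0, 2187/4480, …
f∘r: x↦r, Dx↦Dx/r' in L_f ⇒ L₀.
h=h₀': d/dx-closure on L₀ ⇒ L.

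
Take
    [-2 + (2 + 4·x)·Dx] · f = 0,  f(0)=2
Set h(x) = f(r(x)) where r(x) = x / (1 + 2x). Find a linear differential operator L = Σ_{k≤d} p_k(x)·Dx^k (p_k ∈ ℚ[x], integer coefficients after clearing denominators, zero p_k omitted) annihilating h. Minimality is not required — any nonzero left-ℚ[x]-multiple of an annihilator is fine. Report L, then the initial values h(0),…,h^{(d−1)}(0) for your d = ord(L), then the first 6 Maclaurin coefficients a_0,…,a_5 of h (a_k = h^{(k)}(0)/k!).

L = -1 + (1 + 6·x + 8·x^2)·Dx  (order 1).
h: a_k = 2, 2, -5, 13, -141/4, 399/4, …
ICs: h(0) = 2.

f: a_k = 2, 2, -1, 1, -5/4, 7/4, …
h₀=f(r): pull back L_f along r ⇒ L₀.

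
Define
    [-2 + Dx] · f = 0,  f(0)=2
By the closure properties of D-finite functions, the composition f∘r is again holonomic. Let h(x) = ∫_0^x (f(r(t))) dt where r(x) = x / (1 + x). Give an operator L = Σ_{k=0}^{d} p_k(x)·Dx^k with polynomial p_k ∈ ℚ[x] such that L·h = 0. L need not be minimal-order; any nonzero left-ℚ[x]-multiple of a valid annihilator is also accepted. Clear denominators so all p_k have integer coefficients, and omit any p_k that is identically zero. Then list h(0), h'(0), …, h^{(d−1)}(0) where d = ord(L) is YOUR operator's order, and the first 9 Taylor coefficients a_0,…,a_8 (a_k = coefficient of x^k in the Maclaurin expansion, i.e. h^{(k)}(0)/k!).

L = -2·Dx + (1 + 2·x + x^2)·Dx^2  (order 2).
h: a_k = 0, 2, 2, 0, -1/3, 4/15, -2/15, 8/315, 5/126, …
ICs: h(0) = 0, h′(0) = 2.

f: a_k = 2, 4, 4, 8/3, 4/3, 8/15, 8/45, 16/315, 4/315, …
L₀ from L_f via x↦r, Dx↦r'^{-1}Dx.
∫: right-multiply L₀ by Dx.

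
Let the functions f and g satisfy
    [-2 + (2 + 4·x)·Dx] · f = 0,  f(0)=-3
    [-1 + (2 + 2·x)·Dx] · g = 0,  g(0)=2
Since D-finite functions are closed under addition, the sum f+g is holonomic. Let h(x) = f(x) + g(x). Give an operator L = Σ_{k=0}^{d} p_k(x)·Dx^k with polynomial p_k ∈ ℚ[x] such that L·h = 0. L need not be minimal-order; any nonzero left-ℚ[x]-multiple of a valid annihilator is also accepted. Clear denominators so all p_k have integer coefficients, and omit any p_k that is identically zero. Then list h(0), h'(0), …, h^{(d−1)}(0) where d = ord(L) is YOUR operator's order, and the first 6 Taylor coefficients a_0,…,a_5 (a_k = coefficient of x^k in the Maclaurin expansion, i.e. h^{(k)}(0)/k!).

f: a_k = -3, -3, 3/2, -3/2, 15/8, -21/8, …
g: a_k = 2, 1, -1/4, 1/8, -5/64, 7/128, …
L₀ := lclm(L_f,L_g); ord L₀ ≤ 1+1.
L = -1 + (3 + 4·x)·Dx + (2 + 6·x + 4·x^2)·Dx^2  (order 2).
h: a_k = -1, -2, 5/4, -11/8, 115/64, -329/128, …
ICs: h(0) = -1, h′(0) = -2.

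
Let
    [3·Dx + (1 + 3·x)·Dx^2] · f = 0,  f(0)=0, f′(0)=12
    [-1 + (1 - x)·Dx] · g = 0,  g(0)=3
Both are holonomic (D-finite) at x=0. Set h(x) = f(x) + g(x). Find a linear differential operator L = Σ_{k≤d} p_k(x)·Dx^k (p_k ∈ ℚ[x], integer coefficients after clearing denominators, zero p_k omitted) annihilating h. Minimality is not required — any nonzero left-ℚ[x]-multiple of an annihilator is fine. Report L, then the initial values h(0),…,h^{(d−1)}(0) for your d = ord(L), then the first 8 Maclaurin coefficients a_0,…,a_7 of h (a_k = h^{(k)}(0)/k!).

L = (-54 - 18·x)·Dx + (12 - 72·x - 36·x^2)·Dx^2 + (5 + 13·x - 9·x^2 - 9·x^3)·Dx^3  (order 3).
h: a_k = 3, 15, -15, 39, -78, 987/5, -483, 8769/7, …
ICs: h(0) = 3, h′(0) = 15, h′′(0) = -30.

f: a_k = 0, 12, -18, 36, -81, 972/5, -486, 8748/7, …
g: a_k = 3, 3, 3, 3, 3, 3, 3, 3, …
L₀ := lclm(L_f,L_g); ord L₀ ≤ 2+1.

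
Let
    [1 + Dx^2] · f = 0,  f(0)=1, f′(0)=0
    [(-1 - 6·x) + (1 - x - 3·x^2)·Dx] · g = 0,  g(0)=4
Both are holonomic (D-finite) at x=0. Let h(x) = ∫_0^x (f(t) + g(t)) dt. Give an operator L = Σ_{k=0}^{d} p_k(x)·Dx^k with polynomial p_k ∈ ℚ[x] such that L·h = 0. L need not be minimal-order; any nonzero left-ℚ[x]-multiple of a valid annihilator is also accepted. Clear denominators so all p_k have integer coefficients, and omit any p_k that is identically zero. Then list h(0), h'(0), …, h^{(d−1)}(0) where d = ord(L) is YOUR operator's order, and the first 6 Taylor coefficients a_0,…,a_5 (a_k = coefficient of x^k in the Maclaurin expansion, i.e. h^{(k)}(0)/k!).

L = (-43 - 292·x - 307·x^2 - 624·x^3 - 45·x^4 - 54·x^5)·Dx + (9 + 7·x + 6·x^2 - 91·x^3 - 144·x^4 - 27·x^5 - 27·x^6)·Dx^2 + (-43 - 292·x - 307·x^2 - 624·x^3 - 45·x^4 - 54·x^5)·Dx^3 + (9 + 7·x + 6·x^2 - 91·x^3 - 144·x^4 - 27·x^5 - 27·x^6)·Dx^4  (order 4).
h: a_k = 0, 5, 2, 31/6, 7, 365/24, …
ICs: h(0) = 0, h′(0) = 5, h′′(0) = 4, h′′′(0) = 31.

f: a_k = 1, 0, -1/2, 0, 1/24, 0, …
g: a_k = 4, 4, 16, 28, 76, 160, …
f+g: L₀ = lclm(L_f,L_g), ord ≤ 2+1.
∫: right-multiply L₀ by Dx.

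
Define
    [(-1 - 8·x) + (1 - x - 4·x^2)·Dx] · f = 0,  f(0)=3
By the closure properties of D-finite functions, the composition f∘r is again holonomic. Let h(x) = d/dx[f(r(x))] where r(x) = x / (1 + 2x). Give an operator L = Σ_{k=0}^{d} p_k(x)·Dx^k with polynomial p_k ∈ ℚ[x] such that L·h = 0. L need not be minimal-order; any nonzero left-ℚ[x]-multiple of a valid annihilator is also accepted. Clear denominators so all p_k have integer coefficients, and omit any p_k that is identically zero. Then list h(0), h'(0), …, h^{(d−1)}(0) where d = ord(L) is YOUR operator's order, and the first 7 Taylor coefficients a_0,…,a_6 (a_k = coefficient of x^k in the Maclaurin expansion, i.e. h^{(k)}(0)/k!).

f: a_k = 3, 3, 15, 27, 87, 195, 543, …
Change of var in L_f (x↦r) gives L₀.
h=h₀': d/dx-closure on L₀ ⇒ L.
L = (6 + 12·x + 72·x^2 + 80·x^3) + (-1 - 15·x - 54·x^2 - 36·x^3 + 40·x^4)·Dx  (order 1).
h: a_k = 3, 18, -63, 324, -1425, 6102, -25347, …
ICs: h(0) = 3.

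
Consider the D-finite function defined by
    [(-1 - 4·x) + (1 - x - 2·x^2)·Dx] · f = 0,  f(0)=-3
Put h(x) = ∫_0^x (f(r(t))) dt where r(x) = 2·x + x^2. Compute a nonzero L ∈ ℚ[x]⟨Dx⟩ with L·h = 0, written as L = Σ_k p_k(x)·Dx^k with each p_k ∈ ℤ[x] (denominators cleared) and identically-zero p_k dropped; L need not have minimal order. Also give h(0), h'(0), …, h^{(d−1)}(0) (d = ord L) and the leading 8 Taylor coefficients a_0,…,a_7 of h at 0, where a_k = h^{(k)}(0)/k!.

f: a_k = -3, -3, -9, -15, -33, -63, -129, -255, …
Substitute x→r, Dx→(1/r')Dx; clear ⇒ L₀.
∫: right-multiply L₀ by Dx.
L = (2 + 16·x + 8·x^2)·Dx + (-1 + 3·x + 6·x^2 + 2·x^3)·Dx^2  (order 2).
h: a_k = 0, -3, -3, -13, -39, -717/5, -527, -14103/7, …
ICs: h(0) = 0, h′(0) = -3.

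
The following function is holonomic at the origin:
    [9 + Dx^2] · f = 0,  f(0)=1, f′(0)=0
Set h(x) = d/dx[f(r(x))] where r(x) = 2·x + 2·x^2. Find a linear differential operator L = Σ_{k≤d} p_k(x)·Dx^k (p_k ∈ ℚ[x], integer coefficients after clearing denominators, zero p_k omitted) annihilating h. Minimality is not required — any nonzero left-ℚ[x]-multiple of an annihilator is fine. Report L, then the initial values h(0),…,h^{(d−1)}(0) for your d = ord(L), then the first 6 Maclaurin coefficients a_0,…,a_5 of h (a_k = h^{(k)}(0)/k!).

L = (48 + 288·x + 864·x^2 + 1152·x^3 + 576·x^4) + (-6 - 12·x)·Dx + (1 + 4·x + 4·x^2)·Dx^2  (order 2).
h: a_k = 0, -36, -108, 144, 1080, 7776/5, …
ICs: h(0) = 0, h′(0) = -36.

f: a_k = 1, 0, -9/2, 0, 27/8, 0, …
h₀=f(r): pull back L_f along r ⇒ L₀.
Derive L from L₀ (diff closure).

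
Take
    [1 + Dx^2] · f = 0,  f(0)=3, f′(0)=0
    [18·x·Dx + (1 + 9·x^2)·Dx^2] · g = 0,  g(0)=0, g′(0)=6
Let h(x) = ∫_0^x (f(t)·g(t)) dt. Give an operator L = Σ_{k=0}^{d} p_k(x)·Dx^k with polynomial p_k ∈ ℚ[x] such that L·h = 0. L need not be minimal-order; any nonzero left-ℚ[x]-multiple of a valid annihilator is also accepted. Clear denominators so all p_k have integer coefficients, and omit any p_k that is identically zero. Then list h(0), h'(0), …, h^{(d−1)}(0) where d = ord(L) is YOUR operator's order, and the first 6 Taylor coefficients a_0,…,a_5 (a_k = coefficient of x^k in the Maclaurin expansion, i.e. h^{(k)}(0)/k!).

L = (370 + 9594·x^2 + 4131·x^4 + 2916·x^6 + 6561·x^8)·Dx + (684·x + 6804·x^3 + 8748·x^5 + 26244·x^7)·Dx^2 + (380 + 9792·x^2 + 5346·x^4 + 5832·x^6 + 13122·x^8)·Dx^3 + (684·x + 6804·x^3 + 8748·x^5 + 26244·x^7)·Dx^4 + (10 + 198·x^2 + 1215·x^4 + 2916·x^6 + 6561·x^8)·Dx^5  (order 5).
h: a_k = 0, 0, 9, 0, -63/4, 0, …
ICs: h(0) = 0, h′(0) = 0, h′′(0) = 18, h′′′(0) = 0, h′′′′(0) = -378.

f: a_k = 3, 0, -3/2, 0, 1/8, 0, …
g: a_k = 0, 6, 0, -18, 0, 486/5, …
h₀=f·g: eliminate ⇒ L₀, order ≤ 2·2.
∫: right-multiply L₀ by Dx.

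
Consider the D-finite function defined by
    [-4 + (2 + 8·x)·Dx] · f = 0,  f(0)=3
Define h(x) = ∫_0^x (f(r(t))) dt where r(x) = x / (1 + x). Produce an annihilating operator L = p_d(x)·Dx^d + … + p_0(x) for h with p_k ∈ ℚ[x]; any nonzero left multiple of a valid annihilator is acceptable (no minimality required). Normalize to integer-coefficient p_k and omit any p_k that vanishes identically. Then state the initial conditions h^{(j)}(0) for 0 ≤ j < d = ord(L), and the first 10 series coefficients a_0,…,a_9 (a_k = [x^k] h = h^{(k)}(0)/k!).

f: a_k = 3, 6, -6, 12, -30, 84, -252, 792, -2574, 8580, …
Substitute x→r, Dx→(1/r')Dx; clear ⇒ L₀.
∫: right-multiply L₀ by Dx.
L = -2·Dx + (1 + 6·x + 5·x^2)·Dx^2  (order 2).
h: a_k = 0, 3, 3, -4, 15/2, -18, 51, -1128/7, 2193/4, -5900/3, …
ICs: h(0) = 0, h′(0) = 3.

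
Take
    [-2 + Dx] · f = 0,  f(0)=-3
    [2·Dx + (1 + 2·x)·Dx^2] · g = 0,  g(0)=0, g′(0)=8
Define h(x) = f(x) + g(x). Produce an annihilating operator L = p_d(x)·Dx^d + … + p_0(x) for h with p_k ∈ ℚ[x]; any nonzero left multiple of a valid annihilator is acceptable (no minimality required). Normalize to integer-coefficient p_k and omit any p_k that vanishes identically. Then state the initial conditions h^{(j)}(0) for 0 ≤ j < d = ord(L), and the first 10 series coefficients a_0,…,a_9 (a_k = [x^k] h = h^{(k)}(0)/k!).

f: a_k = -3, -6, -6, -4, -2, -4/5, -4/15, -8/105, -2/105, -4/945, …
g: a_k = 0, 8, -8, 32/3, -16, 128/5, -128/3, 512/7, -128, 2048/9, …
Weyl lclm of L_f,L_g ⇒ L₀ (ord ≤ 3).
L = (-6 - 4·x)·Dx + (1 - 4·x - 4·x^2)·Dx^2 + (1 + 3·x + 2·x^2)·Dx^3  (order 3).
h: a_k = -3, 2, -14, 20/3, -18, 124/5, -644/15, 1096/15, -13442/105, 215036/945, …
ICs: h(0) = -3, h′(0) = 2, h′′(0) = -28.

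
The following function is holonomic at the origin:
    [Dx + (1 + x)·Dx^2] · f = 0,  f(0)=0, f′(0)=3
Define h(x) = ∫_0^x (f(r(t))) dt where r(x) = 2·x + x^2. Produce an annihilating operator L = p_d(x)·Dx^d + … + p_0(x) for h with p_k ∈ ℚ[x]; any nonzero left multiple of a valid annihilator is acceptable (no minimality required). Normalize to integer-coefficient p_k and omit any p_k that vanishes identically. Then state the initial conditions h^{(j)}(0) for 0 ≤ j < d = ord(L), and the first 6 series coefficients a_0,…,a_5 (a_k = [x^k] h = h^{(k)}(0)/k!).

L = Dx^2 + (1 + x)·Dx^3  (order 3).
h: a_k = 0, 0, 3, -1, 1/2, -3/10, …
ICs: h(0) = 0, h′(0) = 0, h′′(0) = 6.

f: a_k = 0, 3, -3/2, 1, -3/4, 3/5, …
L₀ from L_f via x↦r, Dx↦r'^{-1}Dx.
∫: right-multiply L₀ by Dx.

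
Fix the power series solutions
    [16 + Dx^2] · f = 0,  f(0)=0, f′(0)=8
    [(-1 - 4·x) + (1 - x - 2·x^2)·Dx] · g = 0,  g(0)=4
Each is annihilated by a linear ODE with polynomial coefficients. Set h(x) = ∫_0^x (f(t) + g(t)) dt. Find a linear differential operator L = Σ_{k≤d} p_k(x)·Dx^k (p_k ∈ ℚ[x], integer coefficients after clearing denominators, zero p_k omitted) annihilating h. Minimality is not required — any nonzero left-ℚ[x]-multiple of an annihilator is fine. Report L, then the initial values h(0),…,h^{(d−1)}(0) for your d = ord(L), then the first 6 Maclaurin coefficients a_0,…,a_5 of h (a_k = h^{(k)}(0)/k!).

L = (-368 - 1408·x + 256·x^2 - 512·x^3 - 2560·x^4 - 2048·x^5)·Dx + (176 - 336·x - 384·x^2 + 1024·x^3 + 384·x^4 - 1536·x^5 - 1024·x^6)·Dx^2 + (-23 - 88·x + 16·x^2 - 32·x^3 - 160·x^4 - 128·x^5)·Dx^3 + (11 - 21·x - 24·x^2 + 64·x^3 + 24·x^4 - 96·x^5 - 64·x^6)·Dx^4  (order 4).
h: a_k = 0, 4, 6, 4, -1/3, 44/5, …
ICs: h(0) = 0, h′(0) = 4, h′′(0) = 12, h′′′(0) = 24.

f: a_k = 0, 8, 0, -64/3, 0, 256/15, …
g: a_k = 4, 4, 12, 20, 44, 84, …
L₀ := lclm(L_f,L_g); ord L₀ ≤ 2+1.
h=∫h₀ ⇒ L = L₀·Dx.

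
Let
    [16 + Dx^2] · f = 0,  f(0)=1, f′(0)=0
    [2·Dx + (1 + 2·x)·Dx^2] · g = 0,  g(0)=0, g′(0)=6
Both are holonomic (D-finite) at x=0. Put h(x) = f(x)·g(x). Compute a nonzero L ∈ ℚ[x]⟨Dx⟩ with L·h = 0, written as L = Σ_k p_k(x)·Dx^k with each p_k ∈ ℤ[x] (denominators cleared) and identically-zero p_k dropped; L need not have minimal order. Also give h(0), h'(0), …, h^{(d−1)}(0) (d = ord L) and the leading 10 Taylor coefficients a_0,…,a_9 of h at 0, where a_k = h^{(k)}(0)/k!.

L = (2688 + 27648·x + 93184·x^2 + 131072·x^3 + 65536·x^4) + (896 + 5888·x + 12288·x^2 + 8192·x^3)·Dx + (408 + 3712·x + 11904·x^2 + 16384·x^3 + 8192·x^4)·Dx^2 + (56 + 368·x + 768·x^2 + 512·x^3)·Dx^3 + (15 + 124·x + 380·x^2 + 512·x^3 + 256·x^4)·Dx^4  (order 4).
h: a_k = 0, 6, -6, -40, 36, 96/5, 0, -1664/35, 992/15, -31232/315, …
ICs: h(0) = 0, h′(0) = 6, h′′(0) = -12, h′′′(0) = -240.

f: a_k = 1, 0, -8, 0, 32/3, 0, -256/45, 0, 512/315, 0, …
g: a_k = 0, 6, -6, 8, -12, 96/5, -32, 384/7, -96, 512/3, …
f·g: L₀ = L_f ⊗_s L_g, ord ≤ 2·2.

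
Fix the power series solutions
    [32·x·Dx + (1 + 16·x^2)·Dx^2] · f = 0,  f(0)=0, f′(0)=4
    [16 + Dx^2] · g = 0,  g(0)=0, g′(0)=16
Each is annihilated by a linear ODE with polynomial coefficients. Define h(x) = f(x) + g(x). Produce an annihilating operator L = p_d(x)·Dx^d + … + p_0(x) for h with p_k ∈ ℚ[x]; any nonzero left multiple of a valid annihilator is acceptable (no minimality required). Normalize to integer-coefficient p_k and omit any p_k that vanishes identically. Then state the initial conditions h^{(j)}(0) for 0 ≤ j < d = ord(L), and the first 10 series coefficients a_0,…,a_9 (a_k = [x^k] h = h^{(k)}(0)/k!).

f: a_k = 0, 4, 0, -64/3, 0, 1024/5, 0, -16384/7, 0, 262144/9, …
g: a_k = 0, 16, 0, -128/3, 0, 512/15, 0, -4096/315, 0, 8192/2835, …
Sum ⇒ L₀ = lclm(L_f,L_g) in ℚ(x)⟨Dx⟩.
L = (-5632·x + 114688·x^3 + 131072·x^5)·Dx + (-16 + 1792·x^2 + 36864·x^4 + 65536·x^6)·Dx^2 + (-352·x + 7168·x^3 + 8192·x^5)·Dx^3 + (-1 + 112·x^2 + 2304·x^4 + 4096·x^6)·Dx^4  (order 4).
h: a_k = 0, 20, 0, -64, 0, 3584/15, 0, -741376/315, 0, 82583552/2835, …
ICs: h(0) = 0, h′(0) = 20, h′′(0) = 0, h′′′(0) = -384.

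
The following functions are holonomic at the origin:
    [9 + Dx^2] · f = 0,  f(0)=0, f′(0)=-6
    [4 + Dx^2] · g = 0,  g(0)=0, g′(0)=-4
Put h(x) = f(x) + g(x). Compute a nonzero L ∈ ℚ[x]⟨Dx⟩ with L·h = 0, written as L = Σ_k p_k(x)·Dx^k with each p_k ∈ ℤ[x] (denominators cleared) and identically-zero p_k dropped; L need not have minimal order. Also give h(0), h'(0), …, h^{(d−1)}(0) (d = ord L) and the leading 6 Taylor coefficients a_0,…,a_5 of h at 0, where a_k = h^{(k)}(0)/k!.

L = 36 + 13·Dx^2 + Dx^4  (order 4).
h: a_k = 0, -10, 0, 35/3, 0, -55/12, …
ICs: h(0) = 0, h′(0) = -10, h′′(0) = 0, h′′′(0) = 70.

f: a_k = 0, -6, 0, 9, 0, -81/20, …
g: a_k = 0, -4, 0, 8/3, 0, -8/15, …
L₀ := lclm(L_f,L_g); ord L₀ ≤ 2+2.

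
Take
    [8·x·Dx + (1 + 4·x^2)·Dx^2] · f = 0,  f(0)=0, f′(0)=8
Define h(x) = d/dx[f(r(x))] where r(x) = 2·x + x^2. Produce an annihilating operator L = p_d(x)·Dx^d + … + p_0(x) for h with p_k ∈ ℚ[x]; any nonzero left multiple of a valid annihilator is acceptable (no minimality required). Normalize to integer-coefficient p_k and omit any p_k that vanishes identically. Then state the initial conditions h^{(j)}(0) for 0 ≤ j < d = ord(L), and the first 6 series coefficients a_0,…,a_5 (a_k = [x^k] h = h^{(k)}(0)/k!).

f: a_k = 0, 8, 0, -32/3, 0, 128/5, …
L₀ from L_f via x↦r, Dx↦r'^{-1}Dx.
Differentiate: ansatz ord ≤ ord L₀ ⇒ L.
L = (-1 + 32·x + 64·x^2 + 48·x^3 + 12·x^4) + (1 + x + 16·x^2 + 32·x^3 + 20·x^4 + 4·x^5)·Dx  (order 1).
h: a_k = 16, 16, -256, -512, 3776, 12224, …
ICs: h(0) = 16.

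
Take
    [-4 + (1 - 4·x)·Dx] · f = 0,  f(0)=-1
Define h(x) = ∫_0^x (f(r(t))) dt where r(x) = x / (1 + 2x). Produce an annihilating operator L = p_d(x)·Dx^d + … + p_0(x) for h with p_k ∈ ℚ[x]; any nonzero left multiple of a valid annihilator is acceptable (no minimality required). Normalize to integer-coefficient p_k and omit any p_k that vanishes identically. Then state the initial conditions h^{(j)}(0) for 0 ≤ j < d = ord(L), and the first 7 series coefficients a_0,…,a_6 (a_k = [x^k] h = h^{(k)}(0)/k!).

L = 4·Dx + (-1 + 4·x^2)·Dx^2  (order 2).
h: a_k = 0, -1, -2, -8/3, -4, -32/5, -32/3, …
ICs: h(0) = 0, h′(0) = -1.

f: a_k = -1, -4, -16, -64, -256, -1024, -4096, …
h₀=f(r): pull back L_f along r ⇒ L₀.
h=∫h₀ ⇒ L = L₀·Dx.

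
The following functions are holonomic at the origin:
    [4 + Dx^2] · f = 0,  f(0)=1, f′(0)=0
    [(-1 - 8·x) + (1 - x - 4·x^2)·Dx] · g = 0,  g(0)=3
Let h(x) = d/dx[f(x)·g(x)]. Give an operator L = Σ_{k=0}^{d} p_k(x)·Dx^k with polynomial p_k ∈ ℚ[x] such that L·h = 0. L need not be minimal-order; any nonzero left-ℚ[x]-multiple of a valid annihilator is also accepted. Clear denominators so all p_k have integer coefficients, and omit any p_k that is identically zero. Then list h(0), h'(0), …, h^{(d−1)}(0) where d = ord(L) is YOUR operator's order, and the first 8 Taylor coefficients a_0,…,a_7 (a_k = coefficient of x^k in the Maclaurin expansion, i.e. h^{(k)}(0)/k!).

f: a_k = 1, 0, -2, 0, 2/3, 0, -4/45, 0, …
g: a_k = 3, 3, 15, 27, 87, 195, 543, 1323, …
Sym-product of L_f,L_g gives L₀ (≤ ord 2).
h₀' ⇒ L via d/dx closure of L₀.
L = (18 - 8·x - 28·x^2 + 32·x^3 + 64·x^4) + (4 + 34·x + 24·x^2 + 64·x^3)·Dx + (-1 + x^2 + 8·x^3 + 16·x^4)·Dx^2  (order 2).
h: a_k = 3, 18, 63, 236, 715, 11362/5, 99827/15, 690392/35, …
ICs: h(0) = 3, h′(0) = 18.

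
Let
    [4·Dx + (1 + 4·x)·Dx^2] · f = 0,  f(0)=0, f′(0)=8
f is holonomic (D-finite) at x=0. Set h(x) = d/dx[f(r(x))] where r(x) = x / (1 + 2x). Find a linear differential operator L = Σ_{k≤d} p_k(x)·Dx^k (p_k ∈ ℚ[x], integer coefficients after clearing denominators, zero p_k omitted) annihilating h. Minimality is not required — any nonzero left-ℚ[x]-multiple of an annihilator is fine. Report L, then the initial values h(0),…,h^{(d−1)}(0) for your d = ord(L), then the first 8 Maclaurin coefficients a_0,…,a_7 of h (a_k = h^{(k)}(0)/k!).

L = (8 + 24·x) + (1 + 8·x + 12·x^2)·Dx  (order 1).
h: a_k = 8, -64, 416, -2560, 15488, -93184, 559616, -3358720, …
ICs: h(0) = 8.

f: a_k = 0, 8, -16, 128/3, -128, 2048/5, -4096/3, 32768/7, …
Substitute x→r, Dx→(1/r')Dx; clear ⇒ L₀.
h=h₀': d/dx-closure on L₀ ⇒ L.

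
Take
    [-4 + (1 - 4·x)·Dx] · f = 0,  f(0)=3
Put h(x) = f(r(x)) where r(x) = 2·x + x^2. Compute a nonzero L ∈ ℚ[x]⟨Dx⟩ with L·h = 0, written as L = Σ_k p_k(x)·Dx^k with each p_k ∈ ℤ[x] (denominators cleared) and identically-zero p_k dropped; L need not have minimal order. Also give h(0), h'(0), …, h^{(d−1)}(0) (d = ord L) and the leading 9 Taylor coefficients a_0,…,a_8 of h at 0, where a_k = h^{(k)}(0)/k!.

L = (8 + 8·x) + (-1 + 8·x + 4·x^2)·Dx  (order 1).
h: a_k = 3, 24, 204, 1728, 14640, 124032, 1050816, 8902656, 75424512, …
ICs: h(0) = 3.

f: a_k = 3, 12, 48, 192, 768, 3072, 12288, 49152, 196608, …
h₀=f(r): pull back L_f along r ⇒ L₀.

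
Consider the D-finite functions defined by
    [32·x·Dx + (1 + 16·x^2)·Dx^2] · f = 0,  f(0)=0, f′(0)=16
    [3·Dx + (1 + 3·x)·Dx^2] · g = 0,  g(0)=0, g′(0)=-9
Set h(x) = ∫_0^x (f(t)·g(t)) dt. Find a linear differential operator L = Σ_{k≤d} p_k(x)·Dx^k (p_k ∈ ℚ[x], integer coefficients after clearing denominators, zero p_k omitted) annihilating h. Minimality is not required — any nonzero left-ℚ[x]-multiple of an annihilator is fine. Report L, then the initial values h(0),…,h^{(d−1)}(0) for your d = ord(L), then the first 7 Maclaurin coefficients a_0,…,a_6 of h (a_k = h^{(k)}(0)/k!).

f: a_k = 0, 16, 0, -256/3, 0, 4096/5, 0, …
g: a_k = 0, -9, 27/2, -27, 243/4, -729/5, 729/2, …
h₀=f·g: eliminate ⇒ L₀, order ≤ 2·2.
Integrate: L := L₀·Dx.
L = (15744 + 89280·x + 811008·x^2 + 5299200·x^3 + 13271040·x^4 + 17252352·x^5 + 21233664·x^7)·Dx^2 + (4258 + 91200·x + 775488·x^2 + 4635648·x^3 + 18247680·x^4 + 41140224·x^5 + 46448640·x^6 + 21233664·x^7 + 74317824·x^8)·Dx^3 + (492 + 12548·x + 131328·x^2 + 747968·x^3 + 3219456·x^4 + 10146816·x^5 + 21233664·x^6 + 24920064·x^7 + 21233664·x^8 + 42467328·x^9)·Dx^4 + (73 + 822·x + 6161·x^2 + 34944·x^3 + 151168·x^4 + 500736·x^5 + 1322496·x^6 + 2654208·x^7 + 3244032·x^8 + 3538944·x^9 + 5308416·x^10)·Dx^5  (order 5).
h: a_k = 0, 0, 0, -48, 54, 336/5, -30, …
ICs: h(0) = 0, h′(0) = 0, h′′(0) = 0, h′′′(0) = -288, h′′′′(0) = 1296.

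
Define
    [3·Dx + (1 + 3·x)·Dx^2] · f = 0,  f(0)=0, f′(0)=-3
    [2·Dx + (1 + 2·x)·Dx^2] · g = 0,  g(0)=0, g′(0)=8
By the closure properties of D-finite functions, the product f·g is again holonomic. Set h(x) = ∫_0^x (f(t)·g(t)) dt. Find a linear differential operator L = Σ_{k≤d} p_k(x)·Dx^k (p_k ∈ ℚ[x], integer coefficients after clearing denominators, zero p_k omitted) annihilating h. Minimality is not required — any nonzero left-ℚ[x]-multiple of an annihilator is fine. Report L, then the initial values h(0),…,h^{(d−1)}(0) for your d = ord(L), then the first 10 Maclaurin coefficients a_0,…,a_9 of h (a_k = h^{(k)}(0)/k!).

L = (156 + 720·x + 864·x^2)·Dx^2 + (310 + 2244·x + 5400·x^2 + 4320·x^3)·Dx^3 + (88 + 860·x + 3132·x^2 + 5040·x^3 + 3024·x^4)·Dx^4 + (5 + 62·x + 305·x^2 + 744·x^3 + 900·x^4 + 432·x^5)·Dx^5  (order 5).
h: a_k = 0, 0, 0, -8, 15, -28, 55, -3978/35, 491/2, -19272/35, …
ICs: h(0) = 0, h′(0) = 0, h′′(0) = 0, h′′′(0) = -48, h′′′′(0) = 360.

f: a_k = 0, -3, 9/2, -9, 81/4, -243/5, 243/2, -2187/7, 6561/8, -2187, …
g: a_k = 0, 8, -8, 32/3, -16, 128/5, -128/3, 512/7, -128, 2048/9, …
Product ⇒ symmetric product L₀, ord ≤ 4.
∫: right-multiply L₀ by Dx.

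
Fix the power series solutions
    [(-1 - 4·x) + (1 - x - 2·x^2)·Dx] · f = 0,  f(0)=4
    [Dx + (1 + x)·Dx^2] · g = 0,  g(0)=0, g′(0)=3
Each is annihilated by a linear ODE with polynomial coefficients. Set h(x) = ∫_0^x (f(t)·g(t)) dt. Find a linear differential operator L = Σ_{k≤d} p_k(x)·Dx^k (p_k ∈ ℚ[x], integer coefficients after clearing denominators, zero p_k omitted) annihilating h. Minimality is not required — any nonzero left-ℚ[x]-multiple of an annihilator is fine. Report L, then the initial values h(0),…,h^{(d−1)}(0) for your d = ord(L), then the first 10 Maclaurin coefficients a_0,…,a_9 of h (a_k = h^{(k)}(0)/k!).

f: a_k = 4, 4, 12, 20, 44, 84, 172, 340, 684, 1364, …
g: a_k = 0, 3, -3/2, 1, -3/4, 3/5, -1/2, 3/7, -3/8, 1/3, …
Product ⇒ symmetric product L₀, ord ≤ 2.
h=∫h₀ ⇒ L = L₀·Dx.
L = (5 + 8·x)·Dx + (1 + 11·x + 10·x^2)·Dx^2 + (-1 + 3·x^2 + 2·x^3)·Dx^3  (order 3).
h: a_k = 0, 0, 6, 2, 17/2, 43/5, 189/10, 141/5, 14907/280, 3823/42, …
ICs: h(0) = 0, h′(0) = 0, h′′(0) = 12.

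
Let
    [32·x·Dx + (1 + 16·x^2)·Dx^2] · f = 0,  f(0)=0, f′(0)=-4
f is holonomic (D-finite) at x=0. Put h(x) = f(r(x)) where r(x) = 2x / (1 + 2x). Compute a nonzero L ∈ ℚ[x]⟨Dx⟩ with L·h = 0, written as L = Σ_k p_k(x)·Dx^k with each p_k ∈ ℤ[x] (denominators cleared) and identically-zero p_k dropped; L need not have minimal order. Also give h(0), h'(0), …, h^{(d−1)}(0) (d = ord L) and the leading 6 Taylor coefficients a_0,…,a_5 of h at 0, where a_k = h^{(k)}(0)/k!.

L = (4 + 136·x)·Dx + (1 + 4·x + 68·x^2)·Dx^2  (order 2).
h: a_k = 0, -8, 16, 416/3, -960, -12928/5, …
ICs: h(0) = 0, h′(0) = -8.

f: a_k = 0, -4, 0, 64/3, 0, -1024/5, …
f∘r: x↦r, Dx↦Dx/r' in L_f ⇒ L₀.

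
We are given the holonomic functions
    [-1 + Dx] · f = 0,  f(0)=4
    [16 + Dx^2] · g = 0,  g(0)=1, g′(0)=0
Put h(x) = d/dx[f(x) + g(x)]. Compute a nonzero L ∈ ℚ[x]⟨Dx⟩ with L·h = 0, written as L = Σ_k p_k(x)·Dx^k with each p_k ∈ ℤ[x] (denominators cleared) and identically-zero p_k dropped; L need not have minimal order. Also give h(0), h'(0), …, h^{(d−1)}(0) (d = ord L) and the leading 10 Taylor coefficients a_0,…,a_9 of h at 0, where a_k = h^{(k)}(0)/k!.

L = 16 - 16·Dx + Dx^2 - Dx^3  (order 3).
h: a_k = 4, -12, 2, 130/3, 1/6, -341/10, 1/180, 3277/252, 1/10080, -1387/480, …
ICs: h(0) = 4, h′(0) = -12, h′′(0) = 4.

f: a_k = 4, 4, 2, 2/3, 1/6, 1/30, 1/180, 1/1260, 1/10080, 1/90720, …
g: a_k = 1, 0, -8, 0, 32/3, 0, -256/45, 0, 512/315, 0, …
Sum ⇒ L₀ = lclm(L_f,L_g) in ℚ(x)⟨Dx⟩.
h=h₀': d/dx-closure on L₀ ⇒ L.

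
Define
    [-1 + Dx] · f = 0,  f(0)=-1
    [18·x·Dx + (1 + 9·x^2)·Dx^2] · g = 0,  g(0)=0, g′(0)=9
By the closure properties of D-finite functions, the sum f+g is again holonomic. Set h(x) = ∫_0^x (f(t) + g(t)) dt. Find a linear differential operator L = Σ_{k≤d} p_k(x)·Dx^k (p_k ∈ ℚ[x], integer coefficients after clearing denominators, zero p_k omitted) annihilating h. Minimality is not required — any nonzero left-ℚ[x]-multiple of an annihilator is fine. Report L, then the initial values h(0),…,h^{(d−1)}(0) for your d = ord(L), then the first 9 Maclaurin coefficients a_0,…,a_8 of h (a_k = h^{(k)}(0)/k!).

L = (18 - 18·x - 486·x^2 - 162·x^3)·Dx^2 + (-19 + 468·x^2 - 81·x^4)·Dx^3 + (1 + 18·x + 18·x^2 + 162·x^3 + 81·x^4)·Dx^4  (order 4).
h: a_k = 0, -1, 4, -1/6, -163/24, -1/120, 3499/144, -1/5040, -4723921/40320, …
ICs: h(0) = 0, h′(0) = -1, h′′(0) = 8, h′′′(0) = -1.

f: a_k = -1, -1, -1/2, -1/6, -1/24, -1/120, -1/720, -1/5040, -1/40320, …
g: a_k = 0, 9, 0, -27, 0, 729/5, 0, -6561/7, 0, …
Weyl lclm of L_f,L_g ⇒ L₀ (ord ≤ 3).
∫: right-multiply L₀ by Dx.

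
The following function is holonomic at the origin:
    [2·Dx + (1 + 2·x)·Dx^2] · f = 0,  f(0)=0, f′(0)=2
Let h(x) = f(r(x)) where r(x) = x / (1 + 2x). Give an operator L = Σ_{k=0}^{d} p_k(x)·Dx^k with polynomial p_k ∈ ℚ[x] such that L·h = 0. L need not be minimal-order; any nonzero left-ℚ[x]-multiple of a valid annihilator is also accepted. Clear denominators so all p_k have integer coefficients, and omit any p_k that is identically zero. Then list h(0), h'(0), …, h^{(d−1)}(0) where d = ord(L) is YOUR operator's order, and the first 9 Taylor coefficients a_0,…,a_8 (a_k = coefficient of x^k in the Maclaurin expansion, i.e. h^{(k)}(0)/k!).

f: a_k = 0, 2, -2, 8/3, -4, 32/5, -32/3, 128/7, -32, …
f∘r: x↦r, Dx↦Dx/r' in L_f ⇒ L₀.
L = (6 + 16·x)·Dx + (1 + 6·x + 8·x^2)·Dx^2  (order 2).
h: a_k = 0, 2, -6, 56/3, -60, 992/5, -672, 16256/7, -8160, …
ICs: h(0) = 0, h′(0) = 2.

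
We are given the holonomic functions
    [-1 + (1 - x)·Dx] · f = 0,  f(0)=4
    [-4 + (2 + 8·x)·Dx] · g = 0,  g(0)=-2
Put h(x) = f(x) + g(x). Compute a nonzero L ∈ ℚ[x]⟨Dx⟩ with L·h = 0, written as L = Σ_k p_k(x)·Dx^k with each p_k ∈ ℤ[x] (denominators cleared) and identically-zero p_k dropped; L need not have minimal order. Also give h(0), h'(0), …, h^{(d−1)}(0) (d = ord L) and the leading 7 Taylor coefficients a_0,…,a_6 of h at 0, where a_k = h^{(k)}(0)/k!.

L = (-8 - 12·x) + (6 + 8·x + 36·x^2)·Dx + (1 - 3·x - 22·x^2 + 24·x^3)·Dx^2  (order 2).
h: a_k = 2, 0, 8, -4, 24, -52, 172, …
ICs: h(0) = 2, h′(0) = 0.

f: a_k = 4, 4, 4, 4, 4, 4, 4, …
g: a_k = -2, -4, 4, -8, 20, -56, 168, …
Sum ⇒ L₀ = lclm(L_f,L_g) in ℚ(x)⟨Dx⟩.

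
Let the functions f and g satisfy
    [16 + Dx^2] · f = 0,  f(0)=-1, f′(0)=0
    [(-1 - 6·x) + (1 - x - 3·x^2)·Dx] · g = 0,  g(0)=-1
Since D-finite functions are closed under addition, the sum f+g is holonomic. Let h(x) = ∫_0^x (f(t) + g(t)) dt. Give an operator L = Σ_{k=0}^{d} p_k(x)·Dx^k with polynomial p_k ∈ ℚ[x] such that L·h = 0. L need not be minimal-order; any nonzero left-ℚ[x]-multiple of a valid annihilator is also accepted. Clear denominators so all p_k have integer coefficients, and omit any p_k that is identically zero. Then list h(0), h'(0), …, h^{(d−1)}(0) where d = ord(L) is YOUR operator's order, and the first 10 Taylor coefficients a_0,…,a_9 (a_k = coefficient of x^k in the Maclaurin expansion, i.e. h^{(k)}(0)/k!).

L = (-464 - 2816·x - 416·x^2 - 2112·x^3 - 5760·x^4 - 6912·x^5)·Dx + (192 - 304·x - 672·x^2 + 1312·x^3 + 1008·x^4 - 3456·x^5 - 3456·x^6)·Dx^2 + (-29 - 176·x - 26·x^2 - 132·x^3 - 360·x^4 - 432·x^5)·Dx^3 + (12 - 19·x - 42·x^2 + 82·x^3 + 63·x^4 - 216·x^5 - 216·x^6)·Dx^4  (order 4).
h: a_k = 0, -2, -1/2, 4/3, -7/4, -89/15, -20/3, -587/45, -217/8, -160532/2835, …
ICs: h(0) = 0, h′(0) = -2, h′′(0) = -1, h′′′(0) = 8.

f: a_k = -1, 0, 8, 0, -32/3, 0, 256/45, 0, -512/315, 0, …
g: a_k = -1, -1, -4, -7, -19, -40, -97, -217, -508, -1159, …
Weyl lclm of L_f,L_g ⇒ L₀ (ord ≤ 3).
h=∫₀ˣh₀: take L = L₀·Dx.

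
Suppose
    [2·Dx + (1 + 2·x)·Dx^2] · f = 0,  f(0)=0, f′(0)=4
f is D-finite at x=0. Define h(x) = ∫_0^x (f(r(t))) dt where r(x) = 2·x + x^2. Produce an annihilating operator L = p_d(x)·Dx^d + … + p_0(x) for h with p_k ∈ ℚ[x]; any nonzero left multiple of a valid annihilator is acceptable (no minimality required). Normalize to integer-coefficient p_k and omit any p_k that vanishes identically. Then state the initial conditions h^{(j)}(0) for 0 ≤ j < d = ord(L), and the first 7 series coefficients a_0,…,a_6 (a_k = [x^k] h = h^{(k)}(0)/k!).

L = (3 + 4·x + 2·x^2)·Dx^2 + (1 + 5·x + 6·x^2 + 2·x^3)·Dx^3  (order 3).
h: a_k = 0, 0, 4, -4, 20/3, -68/5, 464/15, …
ICs: h(0) = 0, h′(0) = 0, h′′(0) = 8.

f: a_k = 0, 4, -4, 16/3, -8, 64/5, -64/3, …
h₀=f(r): pull back L_f along r ⇒ L₀.
h=∫₀ˣh₀: take L = L₀·Dx.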